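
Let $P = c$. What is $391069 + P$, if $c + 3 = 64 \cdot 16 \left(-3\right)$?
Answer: $387994$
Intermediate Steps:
$c = -3075$ ($c = -3 + 64 \cdot 16 \left(-3\right) = -3 + 1024 \left(-3\right) = -3 - 3072 = -3075$)
$P = -3075$
$391069 + P = 391069 - 3075 = 387994$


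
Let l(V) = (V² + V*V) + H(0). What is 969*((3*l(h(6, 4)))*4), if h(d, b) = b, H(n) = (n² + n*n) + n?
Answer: 372096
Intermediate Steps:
H(n) = n + 2*n² (H(n) = (n² + n²) + n = 2*n² + n = n + 2*n²)
l(V) = 2*V² (l(V) = (V² + V*V) + 0*(1 + 2*0) = (V² + V²) + 0*(1 + 0) = 2*V² + 0*1 = 2*V² + 0 = 2*V²)
969*((3*l(h(6, 4)))*4) = 969*((3*(2*4²))*4) = 969*((3*(2*16))*4) = 969*((3*32)*4) = 969*(96*4) = 969*384 = 372096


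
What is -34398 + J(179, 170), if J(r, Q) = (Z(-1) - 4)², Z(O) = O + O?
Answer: -34362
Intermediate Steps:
Z(O) = 2*O
J(r, Q) = 36 (J(r, Q) = (2*(-1) - 4)² = (-2 - 4)² = (-6)² = 36)
-34398 + J(179, 170) = -34398 + 36 = -34362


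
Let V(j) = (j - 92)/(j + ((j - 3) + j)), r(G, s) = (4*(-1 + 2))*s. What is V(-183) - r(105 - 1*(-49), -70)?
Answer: 154835/552 ≈ 280.50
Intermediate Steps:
r(G, s) = 4*s (r(G, s) = (4*1)*s = 4*s)
V(j) = (-92 + j)/(-3 + 3*j) (V(j) = (-92 + j)/(j + ((-3 + j) + j)) = (-92 + j)/(j + (-3 + 2*j)) = (-92 + j)/(-3 + 3*j))
V(-183) - r(105 - 1*(-49), -70) = (-92 - 183)/(3*(-1 - 183)) - 4*(-70) = (⅓)*(-275)/(-184) - 1*(-280) = (⅓)*(-1/184)*(-275) + 280 = 275/552 + 280 = 154835/552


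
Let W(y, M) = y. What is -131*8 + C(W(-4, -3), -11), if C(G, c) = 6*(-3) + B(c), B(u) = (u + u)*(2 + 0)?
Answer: -1110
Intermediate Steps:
B(u) = 4*u (B(u) = (2*u)*2 = 4*u)
C(G, c) = -18 + 4*c (C(G, c) = 6*(-3) + 4*c = -18 + 4*c)
-131*8 + C(W(-4, -3), -11) = -131*8 + (-18 + 4*(-11)) = -1048 + (-18 - 44) = -1048 - 62 = -1110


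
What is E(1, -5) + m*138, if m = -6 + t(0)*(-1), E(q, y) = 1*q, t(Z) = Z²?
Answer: -827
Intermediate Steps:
E(q, y) = q
m = -6 (m = -6 + 0²*(-1) = -6 + 0*(-1) = -6 + 0 = -6)
E(1, -5) + m*138 = 1 - 6*138 = 1 - 828 = -827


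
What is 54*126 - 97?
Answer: 6707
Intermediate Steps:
54*126 - 97 = 6804 - 97 = 6707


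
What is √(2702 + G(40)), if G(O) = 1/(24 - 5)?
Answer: √975441/19 ≈ 51.981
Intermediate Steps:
G(O) = 1/19
√(2702 + G(40)) = √(2702 + 1/19) = √(51339/19) = √975441/19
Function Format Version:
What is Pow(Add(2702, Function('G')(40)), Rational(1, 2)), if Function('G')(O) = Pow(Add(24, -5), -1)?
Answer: Mul(Rational(1, 19), Pow(975441, Rational(1, 2))) ≈ 51.981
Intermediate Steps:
Function('G')(O) = Rational(1, 19) (Function('G')(O) = Pow(19, -1) = Rational(1, 19))
Pow(Add(2702, Function('G')(40)), Rational(1, 2)) = Pow(Add(2702, Rational(1, 19)), Rational(1, 2)) = Pow(Rational(51339, 19), Rational(1, 2)) = Mul(Rational(1, 19), Pow(975441, Rational(1, 2)))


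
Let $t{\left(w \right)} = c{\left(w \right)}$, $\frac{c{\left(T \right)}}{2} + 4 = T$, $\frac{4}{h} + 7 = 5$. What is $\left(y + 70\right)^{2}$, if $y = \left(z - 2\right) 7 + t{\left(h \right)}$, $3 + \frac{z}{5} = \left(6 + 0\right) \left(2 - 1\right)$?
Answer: $22201$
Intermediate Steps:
$h = -2$ ($h = \frac{4}{-7 + 5} = \frac{4}{-2} = 4 \left(- \frac{1}{2}\right) = -2$)
$c{\left(T \right)} = -8 + 2 T$
$z = 15$ ($z = -15 + 5 \left(6 + 0\right) \left(2 - 1\right) = -15 + 5 \cdot 6 \cdot 1 = -15 + 5 \cdot 6 = -15 + 30 = 15$)
$t{\left(w \right)} = -8 + 2 w$
$y = 79$ ($y = \left(15 - 2\right) 7 + \left(-8 + 2 \left(-2\right)\right) = 13 \cdot 7 - 12 = 91 - 12 = 79$)
$\left(y + 70\right)^{2} = \left(79 + 70\right)^{2} = 149^{2} = 22201$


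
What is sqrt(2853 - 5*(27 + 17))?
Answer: sqrt(2633) ≈ 51.313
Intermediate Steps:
sqrt(2853 - 5*(27 + 17)) = sqrt(2853 - 5*44) = sqrt(2853 - 220) = sqrt(2633)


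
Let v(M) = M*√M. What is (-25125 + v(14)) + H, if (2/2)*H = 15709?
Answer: -9416 + 14*√14 ≈ -9363.6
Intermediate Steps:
v(M) = M^(3/2)
H = 15709
(-25125 + v(14)) + H = (-25125 + 14^(3/2)) + 15709 = (-25125 + 14*√14) + 15709 = -9416 + 14*√14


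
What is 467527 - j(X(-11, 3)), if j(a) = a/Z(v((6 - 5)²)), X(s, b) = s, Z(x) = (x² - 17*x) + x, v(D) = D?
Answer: 7012894/15 ≈ 4.6753e+5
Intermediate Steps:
Z(x) = x² - 16*x
j(a) = -a/15 (j(a) = a/(((6 - 5)²*(-16 + (6 - 5)²))) = a/((1²*(-16 + 1²))) = a/((1*(-16 + 1))) = a/((1*(-15))) = a/(-15) = a*(-1/15) = -a/15)
467527 - j(X(-11, 3)) = 467527 - (-1)*(-11)/15 = 467527 - 1*11/15 = 467527 - 11/15 = 7012894/15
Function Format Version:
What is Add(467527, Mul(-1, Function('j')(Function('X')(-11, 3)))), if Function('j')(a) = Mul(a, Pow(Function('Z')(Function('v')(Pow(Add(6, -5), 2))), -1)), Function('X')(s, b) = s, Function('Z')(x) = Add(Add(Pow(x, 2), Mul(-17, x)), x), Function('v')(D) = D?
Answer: Rational(7012894, 15) ≈ 4.6753e+5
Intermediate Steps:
Function('Z')(x) = Add(Pow(x, 2), Mul(-16, x))
Function('j')(a) = Mul(Rational(-1, 15), a) (Function('j')(a) = Mul(a, Pow(Mul(Pow(Add(6, -5), 2), Add(-16, Pow(Add(6, -5), 2))), -1)) = Mul(a, Pow(Mul(Pow(1, 2), Add(-16, Pow(1, 2))), -1)) = Mul(a, Pow(Mul(1, Add(-16, 1)), -1)) = Mul(a, Pow(Mul(1, -15), -1)) = Mul(a, Pow(-15, -1)) = Mul(a, Rational(-1, 15)) = Mul(Rational(-1, 15), a))
Add(467527, Mul(-1, Function('j')(Function('X')(-11, 3)))) = Add(467527, Mul(-1, Mul(Rational(-1, 15), -11))) = Add(467527, Mul(-1, Rational(11, 15))) = Add(467527, Rational(-11, 15)) = Rational(7012894, 15)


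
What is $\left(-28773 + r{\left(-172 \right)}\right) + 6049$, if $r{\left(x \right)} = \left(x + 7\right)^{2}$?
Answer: $4501$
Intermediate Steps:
$r{\left(x \right)} = \left(7 + x\right)^{2}$
$\left(-28773 + r{\left(-172 \right)}\right) + 6049 = \left(-28773 + \left(7 - 172\right)^{2}\right) + 6049 = \left(-28773 + \left(-165\right)^{2}\right) + 6049 = \left(-28773 + 27225\right) + 6049 = -1548 + 6049 = 4501$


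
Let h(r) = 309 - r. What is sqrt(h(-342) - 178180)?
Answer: I*sqrt(177529) ≈ 421.34*I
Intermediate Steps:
sqrt(h(-342) - 178180) = sqrt((309 - 1*(-342)) - 178180) = sqrt((309 + 342) - 178180) = sqrt(651 - 178180) = sqrt(-177529) = I*sqrt(177529)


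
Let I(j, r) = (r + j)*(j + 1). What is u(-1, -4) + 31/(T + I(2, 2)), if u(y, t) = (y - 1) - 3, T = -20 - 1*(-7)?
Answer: -36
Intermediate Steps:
I(j, r) = (1 + j)*(j + r) (I(j, r) = (j + r)*(1 + j) = (1 + j)*(j + r))
T = -13 (T = -20 + 7 = -13)
u(y, t) = -4 + y (u(y, t) = (-1 + y) - 3 = -4 + y)
u(-1, -4) + 31/(T + I(2, 2)) = (-4 - 1) + 31/(-13 + (2 + 2 + 2**2 + 2*2)) = -5 + 31/(-13 + (2 + 2 + 4 + 4)) = -5 + 31/(-13 + 12) = -5 + 31/(-1) = -5 + 31*(-1) = -5 - 31 = -36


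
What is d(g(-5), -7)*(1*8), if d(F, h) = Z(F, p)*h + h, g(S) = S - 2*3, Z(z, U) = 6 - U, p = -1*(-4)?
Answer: -168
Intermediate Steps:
p = 4
g(S) = -6 + S (g(S) = S - 6 = -6 + S)
d(F, h) = 3*h (d(F, h) = (6 - 1*4)*h + h = (6 - 4)*h + h = 2*h + h = 3*h)
d(g(-5), -7)*(1*8) = (3*(-7))*(1*8) = -21*8 = -168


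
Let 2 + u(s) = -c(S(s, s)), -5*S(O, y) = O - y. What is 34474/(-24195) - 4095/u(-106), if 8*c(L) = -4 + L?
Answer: 66017876/24195 ≈ 2728.6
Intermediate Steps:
S(O, y) = -O/5 + y/5 (S(O, y) = -(O - y)/5 = -O/5 + y/5)
c(L) = -1/2 + L/8 (c(L) = (-4 + L)/8 = -1/2 + L/8)
u(s) = -3/2 (u(s) = -2 - (-1/2 + (-s/5 + s/5)/8) = -2 - (-1/2 + (1/8)*0) = -2 - (-1/2 + 0) = -2 - 1*(-1/2) = -2 + 1/2 = -3/2)
34474/(-24195) - 4095/u(-106) = 34474/(-24195) - 4095/(-3/2) = 34474*(-1/24195) - 4095*(-2/3) = -34474/24195 + 2730 = 66017876/24195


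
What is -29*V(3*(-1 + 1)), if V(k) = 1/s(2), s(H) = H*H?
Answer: -29/4 ≈ -7.2500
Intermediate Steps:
s(H) = H**2
V(k) = 1/4 (V(k) = 1/(2**2) = 1/4)
-29*V(3*(-1 + 1)) = -29*1/4 = -29/4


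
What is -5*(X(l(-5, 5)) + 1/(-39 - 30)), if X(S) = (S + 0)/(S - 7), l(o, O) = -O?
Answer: -185/92 ≈ -2.0109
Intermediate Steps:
X(S) = S/(-7 + S)
-5*(X(l(-5, 5)) + 1/(-39 - 30)) = -5*((-1*5)/(-7 - 1*5) + 1/(-39 - 30)) = -5*(-5/(-7 - 5) + 1/(-69)) = -5*(-5/(-12) - 1/69) = -5*(-5*(-1/12) - 1/69) = -5*(5/12 - 1/69) = -5*37/92 = -185/92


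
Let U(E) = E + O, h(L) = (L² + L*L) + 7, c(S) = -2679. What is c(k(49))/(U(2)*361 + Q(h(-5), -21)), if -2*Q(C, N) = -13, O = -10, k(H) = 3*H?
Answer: 1786/1921 ≈ 0.92972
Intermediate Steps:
h(L) = 7 + 2*L² (h(L) = (L² + L²) + 7 = 2*L² + 7 = 7 + 2*L²)
Q(C, N) = 13/2 (Q(C, N) = -½*(-13) = 13/2)
U(E) = -10 + E (U(E) = E - 10 = -10 + E)
c(k(49))/(U(2)*361 + Q(h(-5), -21)) = -2679/((-10 + 2)*361 + 13/2) = -2679/(-8*361 + 13/2) = -2679/(-2888 + 13/2) = -2679/(-5763/2) = -2679*(-2/5763) = 1786/1921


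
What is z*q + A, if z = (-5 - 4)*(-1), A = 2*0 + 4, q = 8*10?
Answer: 724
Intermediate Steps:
q = 80
A = 4 (A = 0 + 4 = 4)
z = 9 (z = -9*(-1) = 9)
z*q + A = 9*80 + 4 = 720 + 4 = 724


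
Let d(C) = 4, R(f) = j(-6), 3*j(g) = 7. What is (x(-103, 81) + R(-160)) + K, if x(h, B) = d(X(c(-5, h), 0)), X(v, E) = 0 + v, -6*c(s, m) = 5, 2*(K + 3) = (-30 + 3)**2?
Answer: 2207/6 ≈ 367.83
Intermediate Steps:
j(g) = 7/3 (j(g) = (1/3)*7 = 7/3)
K = 723/2 (K = -3 + (-30 + 3)**2/2 = -3 + (1/2)*(-27)**2 = -3 + (1/2)*729 = -3 + 729/2 = 723/2 ≈ 361.50)
R(f) = 7/3
c(s, m) = -5/6 (c(s, m) = -1/6*5 = -5/6)
X(v, E) = v
x(h, B) = 4
(x(-103, 81) + R(-160)) + K = (4 + 7/3) + 723/2 = 19/3 + 723/2 = 2207/6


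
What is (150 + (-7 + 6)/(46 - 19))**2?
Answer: 16394401/729 ≈ 22489.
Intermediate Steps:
(150 + (-7 + 6)/(46 - 19))**2 = (150 - 1/27)**2 = (4049/27)**2 = 16394401/729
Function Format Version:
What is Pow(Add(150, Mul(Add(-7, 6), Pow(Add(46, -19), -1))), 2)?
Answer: Rational(16394401, 729) ≈ 22489.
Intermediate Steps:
Pow(Add(150, Mul(Add(-7, 6), Pow(Add(46, -19), -1))), 2) = Pow(Add(150, Mul(-1, Pow(27, -1))), 2) = Pow(Add(150, Mul(-1, Rational(1, 27))), 2) = Pow(Add(150, Rational(-1, 27)), 2) = Pow(Rational(4049, 27), 2) = Rational(16394401, 729)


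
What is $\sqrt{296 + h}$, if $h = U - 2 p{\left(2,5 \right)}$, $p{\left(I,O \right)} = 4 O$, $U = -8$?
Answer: $2 \sqrt{62} \approx 15.748$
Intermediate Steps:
$h = -48$ ($h = -8 - 2 \cdot 4 \cdot 5 = -8 - 40 = -48$)
$\sqrt{296 + h} = \sqrt{296 - 48} = \sqrt{248} = 2 \sqrt{62}$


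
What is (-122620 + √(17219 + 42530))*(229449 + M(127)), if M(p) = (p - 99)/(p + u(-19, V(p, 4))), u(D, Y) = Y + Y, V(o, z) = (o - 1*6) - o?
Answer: -647106523412/23 + 26386663*√59749/115 ≈ -2.8079e+10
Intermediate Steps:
V(o, z) = -6 (V(o, z) = (o - 6) - o = (-6 + o) - o = -6)
u(D, Y) = 2*Y
M(p) = (-99 + p)/(-12 + p) (M(p) = (p - 99)/(p + 2*(-6)) = (-99 + p)/(p - 12) = (-99 + p)/(-12 + p))
(-122620 + √(17219 + 42530))*(229449 + M(127)) = (-122620 + √(17219 + 42530))*(229449 + (-99 + 127)/(-12 + 127)) = (-122620 + √59749)*(229449 + 28/115) = (-122620 + √59749)*(26386663/115) = -647106523412/23 + 26386663*√59749/115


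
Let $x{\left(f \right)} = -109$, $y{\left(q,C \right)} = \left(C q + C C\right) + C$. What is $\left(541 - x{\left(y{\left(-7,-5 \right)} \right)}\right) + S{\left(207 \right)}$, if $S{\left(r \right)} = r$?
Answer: $857$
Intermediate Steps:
$y{\left(q,C \right)} = C + C^{2} + C q$ ($y{\left(q,C \right)} = \left(C q + C^{2}\right) + C = \left(C^{2} + C q\right) + C = C + C^{2} + C q$)
$\left(541 - x{\left(y{\left(-7,-5 \right)} \right)}\right) + S{\left(207 \right)} = \left(541 - -109\right) + 207 = \left(541 + 109\right) + 207 = 650 + 207 = 857$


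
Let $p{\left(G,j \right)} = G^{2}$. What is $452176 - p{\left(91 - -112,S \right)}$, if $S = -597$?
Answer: $410967$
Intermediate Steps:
$452176 - p{\left(91 - -112,S \right)} = 452176 - \left(91 - -112\right)^{2} = 452176 - \left(91 + 112\right)^{2} = 452176 - 203^{2} = 452176 - 41209 = 410967$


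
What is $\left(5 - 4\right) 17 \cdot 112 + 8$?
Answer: $1912$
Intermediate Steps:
$\left(5 - 4\right) 17 \cdot 112 + 8 = 1 \cdot 17 \cdot 112 + 8 = 17 \cdot 112 + 8 = 1904 + 8 = 1912$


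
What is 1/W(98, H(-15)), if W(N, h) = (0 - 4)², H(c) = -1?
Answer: 1/16 ≈ 0.062500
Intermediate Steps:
W(N, h) = 16 (W(N, h) = (-4)² = 16)
1/W(98, H(-15)) = 1/16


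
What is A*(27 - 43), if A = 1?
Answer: -16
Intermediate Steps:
A*(27 - 43) = 1*(27 - 43) = 1*(-16) = -16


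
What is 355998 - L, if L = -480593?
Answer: 836591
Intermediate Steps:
355998 - L = 355998 - 1*(-480593) = 355998 + 480593 = 836591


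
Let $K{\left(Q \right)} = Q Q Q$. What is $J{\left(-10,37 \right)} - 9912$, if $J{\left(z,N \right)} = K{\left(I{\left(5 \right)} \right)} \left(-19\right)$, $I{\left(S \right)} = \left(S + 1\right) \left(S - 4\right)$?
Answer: $-14016$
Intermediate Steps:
$I{\left(S \right)} = \left(1 + S\right) \left(-4 + S\right)$
$K{\left(Q \right)} = Q^{3}$ ($K{\left(Q \right)} = Q^{2} Q = Q^{3}$)
$J{\left(z,N \right)} = -4104$ ($J{\left(z,N \right)} = \left(-4 + 5^{2} - 15\right)^{3} \left(-19\right) = \left(-4 + 25 - 15\right)^{3} \left(-19\right) = 6^{3} \left(-19\right) = 216 \left(-19\right) = -4104$)
$J{\left(-10,37 \right)} - 9912 = -4104 - 9912 = -14016$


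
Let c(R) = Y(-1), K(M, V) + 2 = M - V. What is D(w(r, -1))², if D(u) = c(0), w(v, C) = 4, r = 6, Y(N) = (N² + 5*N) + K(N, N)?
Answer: 36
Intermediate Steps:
K(M, V) = -2 + M - V (K(M, V) = -2 + (M - V) = -2 + M - V)
Y(N) = -2 + N² + 5*N (Y(N) = (N² + 5*N) + (-2 + N - N) = (N² + 5*N) - 2 = -2 + N² + 5*N)
c(R) = -6 (c(R) = -2 + (-1)² + 5*(-1) = -2 + 1 - 5 = -6)
D(u) = -6
D(w(r, -1))² = (-6)² = 36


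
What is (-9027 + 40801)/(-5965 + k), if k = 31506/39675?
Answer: -420211150/78876623 ≈ -5.3274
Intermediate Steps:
k = 10502/13225 (k = 31506*(1/39675) = 10502/13225 ≈ 0.79410)
(-9027 + 40801)/(-5965 + k) = (-9027 + 40801)/(-5965 + 10502/13225) = 31774/(-78876623/13225) = 31774*(-13225/78876623) = -420211150/78876623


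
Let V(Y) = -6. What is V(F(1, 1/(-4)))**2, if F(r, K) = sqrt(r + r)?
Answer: 36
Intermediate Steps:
F(r, K) = sqrt(2)*sqrt(r) (F(r, K) = sqrt(2*r) = sqrt(2)*sqrt(r))
V(F(1, 1/(-4)))**2 = (-6)**2 = 36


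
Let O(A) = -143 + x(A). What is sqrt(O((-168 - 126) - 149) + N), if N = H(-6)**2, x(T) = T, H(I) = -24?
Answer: I*sqrt(10) ≈ 3.1623*I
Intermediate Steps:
O(A) = -143 + A
N = 576 (N = (-24)**2 = 576)
sqrt(O((-168 - 126) - 149) + N) = sqrt((-143 + ((-168 - 126) - 149)) + 576) = sqrt((-143 + (-294 - 149)) + 576) = sqrt((-143 - 443) + 576) = sqrt(-586 + 576) = sqrt(-10) = I*sqrt(10)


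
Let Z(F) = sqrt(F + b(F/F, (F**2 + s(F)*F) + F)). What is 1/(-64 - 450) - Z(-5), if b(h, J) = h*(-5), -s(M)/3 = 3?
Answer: -1/514 - I*sqrt(10) ≈ -0.0019455 - 3.1623*I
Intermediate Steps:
s(M) = -9 (s(M) = -3*3 = -9)
b(h, J) = -5*h
Z(F) = sqrt(-5 + F) (Z(F) = sqrt(F - 5*F/F) = sqrt(F - 5*1) = sqrt(F - 5) = sqrt(-5 + F))
1/(-64 - 450) - Z(-5) = 1/(-64 - 450) - sqrt(-5 - 5) = 1/(-514) - sqrt(-10) = -1/514 - I*sqrt(10)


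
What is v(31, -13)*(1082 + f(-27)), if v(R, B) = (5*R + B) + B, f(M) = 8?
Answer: 140610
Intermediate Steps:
v(R, B) = 2*B + 5*R (v(R, B) = (B + 5*R) + B = 2*B + 5*R)
v(31, -13)*(1082 + f(-27)) = (2*(-13) + 5*31)*(1082 + 8) = (-26 + 155)*1090 = 129*1090 = 140610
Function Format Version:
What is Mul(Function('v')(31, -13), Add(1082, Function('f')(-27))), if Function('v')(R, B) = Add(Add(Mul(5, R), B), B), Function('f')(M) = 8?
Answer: 140610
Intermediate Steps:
Function('v')(R, B) = Add(Mul(2, B), Mul(5, R)) (Function('v')(R, B) = Add(Add(B, Mul(5, R)), B) = Add(Mul(2, B), Mul(5, R)))
Mul(Function('v')(31, -13), Add(1082, Function('f')(-27))) = Mul(Add(Mul(2, -13), Mul(5, 31)), Add(1082, 8)) = Mul(Add(-26, 155), 1090) = Mul(129, 1090) = 140610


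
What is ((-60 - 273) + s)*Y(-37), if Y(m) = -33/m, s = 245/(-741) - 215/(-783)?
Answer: -708547103/2385279 ≈ -297.05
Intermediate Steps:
s = -10840/193401 (s = 245*(-1/741) - 215*(-1/783) = -245/741 + 215/783 = -10840/193401 ≈ -0.056049)
((-60 - 273) + s)*Y(-37) = ((-60 - 273) - 10840/193401)*(-33/(-37)) = (-333 - 10840/193401)*(-33*(-1/37)) = -64413373/193401*33/37 = -708547103/2385279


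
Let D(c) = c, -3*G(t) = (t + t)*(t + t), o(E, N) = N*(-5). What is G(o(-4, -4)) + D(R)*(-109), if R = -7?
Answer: 689/3 ≈ 229.67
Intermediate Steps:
o(E, N) = -5*N
G(t) = -4*t²/3 (G(t) = -(t + t)*(t + t)/3 = -2*t*2*t/3 = -4*t²/3)
G(o(-4, -4)) + D(R)*(-109) = -4*(-5*(-4))²/3 - 7*(-109) = -4/3*20² + 763 = -4/3*400 + 763 = -1600/3 + 763 = 689/3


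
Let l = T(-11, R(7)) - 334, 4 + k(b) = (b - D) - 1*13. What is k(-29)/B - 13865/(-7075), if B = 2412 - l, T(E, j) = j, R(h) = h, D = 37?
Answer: 90094/46695 ≈ 1.9294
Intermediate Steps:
k(b) = -54 + b (k(b) = -4 + ((b - 1*37) - 1*13) = -4 + ((b - 37) - 13) = -4 + ((-37 + b) - 13) = -4 + (-50 + b) = -54 + b)
l = -327 (l = 7 - 334 = -327)
B = 2739 (B = 2412 - 1*(-327) = 2412 + 327 = 2739)
k(-29)/B - 13865/(-7075) = (-54 - 29)/2739 - 13865/(-7075) = -83*1/2739 - 13865*(-1/7075) = -1/33 + 2773/1415 = 90094/46695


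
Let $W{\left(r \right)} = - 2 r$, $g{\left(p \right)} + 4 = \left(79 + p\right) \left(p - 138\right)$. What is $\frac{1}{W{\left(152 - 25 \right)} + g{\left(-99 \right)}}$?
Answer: $\frac{1}{4482} \approx 0.00022311$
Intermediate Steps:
$g{\left(p \right)} = -4 + \left(-138 + p\right) \left(79 + p\right)$ ($g{\left(p \right)} = -4 + \left(79 + p\right) \left(p - 138\right) = -4 + \left(79 + p\right) \left(-138 + p\right) = -4 + \left(-138 + p\right) \left(79 + p\right)$)
$\frac{1}{W{\left(152 - 25 \right)} + g{\left(-99 \right)}} = \frac{1}{- 2 \left(152 - 25\right) - \left(5065 - 9801\right)} = \frac{1}{\left(-2\right) 127 + \left(-10906 + 9801 + 5841\right)} = \frac{1}{-254 + 4736} = \frac{1}{4482}$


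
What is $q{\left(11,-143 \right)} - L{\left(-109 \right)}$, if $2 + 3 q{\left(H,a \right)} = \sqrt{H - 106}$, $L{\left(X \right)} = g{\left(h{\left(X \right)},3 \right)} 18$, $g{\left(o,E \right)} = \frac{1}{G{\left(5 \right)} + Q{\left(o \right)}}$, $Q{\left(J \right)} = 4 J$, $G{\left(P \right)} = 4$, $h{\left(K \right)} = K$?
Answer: $- \frac{5}{8} + \frac{i \sqrt{95}}{3} \approx -0.625 + 3.2489 i$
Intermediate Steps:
$g{\left(o,E \right)} = \frac{1}{4 + 4 o}$
$L{\left(X \right)} = \frac{9}{2 \left(1 + X\right)}$ ($L{\left(X \right)} = \frac{1}{4 \left(1 + X\right)} 18 = \frac{9}{2 \left(1 + X\right)}$)
$q{\left(H,a \right)} = - \frac{2}{3} + \frac{\sqrt{-106 + H}}{3}$ ($q{\left(H,a \right)} = - \frac{2}{3} + \frac{\sqrt{H - 106}}{3} = - \frac{2}{3} + \frac{\sqrt{-106 + H}}{3}$)
$q{\left(11,-143 \right)} - L{\left(-109 \right)} = \left(- \frac{2}{3} + \frac{\sqrt{-106 + 11}}{3}\right) - \frac{9}{2 \left(1 - 109\right)} = \left(- \frac{2}{3} + \frac{\sqrt{-95}}{3}\right) - \frac{9}{2 \left(-108\right)} = \left(- \frac{2}{3} + \frac{i \sqrt{95}}{3}\right) - \frac{9}{2} \left(- \frac{1}{108}\right) = \left(- \frac{2}{3} + \frac{i \sqrt{95}}{3}\right) - - \frac{1}{24} = \left(- \frac{2}{3} + \frac{i \sqrt{95}}{3}\right) + \frac{1}{24} = - \frac{5}{8} + \frac{i \sqrt{95}}{3}$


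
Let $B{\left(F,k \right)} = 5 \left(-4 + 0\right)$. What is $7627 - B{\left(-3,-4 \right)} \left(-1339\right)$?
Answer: $-19153$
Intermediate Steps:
$B{\left(F,k \right)} = -20$ ($B{\left(F,k \right)} = 5 \left(-4\right) = -20$)
$7627 - B{\left(-3,-4 \right)} \left(-1339\right) = 7627 - \left(-20\right) \left(-1339\right) = 7627 - 26780 = -19153$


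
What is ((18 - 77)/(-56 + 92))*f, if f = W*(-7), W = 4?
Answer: 413/9 ≈ 45.889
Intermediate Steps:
f = -28 (f = 4*(-7) = -28)
((18 - 77)/(-56 + 92))*f = ((18 - 77)/(-56 + 92))*(-28) = -59/36*(-28) = 413/9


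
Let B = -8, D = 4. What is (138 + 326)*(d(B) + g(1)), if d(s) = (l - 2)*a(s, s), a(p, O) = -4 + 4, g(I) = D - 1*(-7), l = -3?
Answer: 5104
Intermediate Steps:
g(I) = 11 (g(I) = 4 - 1*(-7) = 4 + 7 = 11)
a(p, O) = 0
d(s) = 0 (d(s) = (-3 - 2)*0 = -5*0 = 0)
(138 + 326)*(d(B) + g(1)) = (138 + 326)*(0 + 11) = 464*11 = 5104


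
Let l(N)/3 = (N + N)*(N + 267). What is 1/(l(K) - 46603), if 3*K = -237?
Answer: -1/135715 ≈ -7.3684e-6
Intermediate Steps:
K = -79 (K = (1/3)*(-237) = -79)
l(N) = 6*N*(267 + N) (l(N) = 3*((N + N)*(N + 267)) = 3*((2*N)*(267 + N)) = 3*(2*N*(267 + N)) = 6*N*(267 + N))
1/(l(K) - 46603) = 1/(6*(-79)*(267 - 79) - 46603) = 1/(6*(-79)*188 - 46603) = 1/(-89112 - 46603) = 1/(-135715) = -1/135715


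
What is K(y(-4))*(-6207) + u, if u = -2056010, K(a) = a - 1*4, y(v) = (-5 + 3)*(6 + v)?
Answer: -2006354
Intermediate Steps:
y(v) = -12 - 2*v (y(v) = -2*(6 + v) = -12 - 2*v)
K(a) = -4 + a (K(a) = a - 4 = -4 + a)
K(y(-4))*(-6207) + u = (-4 + (-12 - 2*(-4)))*(-6207) - 2056010 = (-4 + (-12 + 8))*(-6207) - 2056010 = (-4 - 4)*(-6207) - 2056010 = -8*(-6207) - 2056010 = 49656 - 2056010 = -2006354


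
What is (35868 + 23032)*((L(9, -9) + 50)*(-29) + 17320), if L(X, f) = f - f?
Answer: 934743000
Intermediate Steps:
L(X, f) = 0
(35868 + 23032)*((L(9, -9) + 50)*(-29) + 17320) = (35868 + 23032)*((0 + 50)*(-29) + 17320) = 58900*(50*(-29) + 17320) = 58900*(-1450 + 17320) = 58900*15870 = 934743000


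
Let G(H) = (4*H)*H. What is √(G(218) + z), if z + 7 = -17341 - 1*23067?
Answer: √149681 ≈ 386.89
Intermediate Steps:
z = -40415 (z = -7 + (-17341 - 1*23067) = -7 + (-17341 - 23067) = -7 - 40408 = -40415)
G(H) = 4*H²
√(G(218) + z) = √(4*218² - 40415) = √(4*47524 - 40415) = √(190096 - 40415) = √149681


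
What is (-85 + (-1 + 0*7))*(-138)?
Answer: 11868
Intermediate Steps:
(-85 + (-1 + 0*7))*(-138) = (-85 + (-1 + 0))*(-138) = (-85 - 1)*(-138) = -86*(-138) = 11868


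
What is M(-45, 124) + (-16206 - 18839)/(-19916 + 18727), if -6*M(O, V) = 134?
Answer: 25472/3567 ≈ 7.1410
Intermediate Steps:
M(O, V) = -67/3 (M(O, V) = -1/6*134 = -67/3)
M(-45, 124) + (-16206 - 18839)/(-19916 + 18727) = -67/3 + (-16206 - 18839)/(-19916 + 18727) = -67/3 - 35045/(-1189) = -67/3 - 35045*(-1/1189) = -67/3 + 35045/1189 = 25472/3567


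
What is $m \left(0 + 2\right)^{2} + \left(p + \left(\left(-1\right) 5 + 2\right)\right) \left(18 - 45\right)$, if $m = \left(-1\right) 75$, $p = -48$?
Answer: $1077$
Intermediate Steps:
$m = -75$
$m \left(0 + 2\right)^{2} + \left(p + \left(\left(-1\right) 5 + 2\right)\right) \left(18 - 45\right) = - 75 \left(0 + 2\right)^{2} + \left(-48 + \left(\left(-1\right) 5 + 2\right)\right) \left(18 - 45\right) = - 75 \cdot 2^{2} + \left(-48 + \left(-5 + 2\right)\right) \left(-27\right) = \left(-75\right) 4 + \left(-48 - 3\right) \left(-27\right) = -300 - -1377 = -300 + 1377 = 1077$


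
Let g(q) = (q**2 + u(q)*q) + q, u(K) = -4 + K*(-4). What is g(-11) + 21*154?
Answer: 2904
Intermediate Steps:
u(K) = -4 - 4*K
g(q) = q + q**2 + q*(-4 - 4*q) (g(q) = (q**2 + (-4 - 4*q)*q) + q = (q**2 + q*(-4 - 4*q)) + q = q + q**2 + q*(-4 - 4*q))
g(-11) + 21*154 = 3*(-11)*(-1 - 1*(-11)) + 21*154 = 3*(-11)*(-1 + 11) + 3234 = 3*(-11)*10 + 3234 = -330 + 3234 = 2904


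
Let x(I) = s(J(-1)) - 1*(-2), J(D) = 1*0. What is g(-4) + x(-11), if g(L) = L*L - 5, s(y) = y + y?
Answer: 13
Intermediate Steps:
J(D) = 0
s(y) = 2*y
g(L) = -5 + L² (g(L) = L² - 5 = -5 + L²)
x(I) = 2 (x(I) = 2*0 - 1*(-2) = 0 + 2 = 2)
g(-4) + x(-11) = (-5 + (-4)²) + 2 = (-5 + 16) + 2 = 11 + 2 = 13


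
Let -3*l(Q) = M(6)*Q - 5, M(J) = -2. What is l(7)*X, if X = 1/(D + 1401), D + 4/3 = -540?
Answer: 19/2579 ≈ 0.0073672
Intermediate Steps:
D = -1624/3 (D = -4/3 - 540 = -1624/3 ≈ -541.33)
l(Q) = 5/3 + 2*Q/3 (l(Q) = -(-2*Q - 5)/3 = -(-5 - 2*Q)/3 = 5/3 + 2*Q/3)
X = 3/2579 (X = 1/(-1624/3 + 1401) = 1/(2579/3) = 3/2579 ≈ 0.0011632)
l(7)*X = (5/3 + (2/3)*7)*(3/2579) = (5/3 + 14/3)*(3/2579) = (19/3)*(3/2579) = 19/2579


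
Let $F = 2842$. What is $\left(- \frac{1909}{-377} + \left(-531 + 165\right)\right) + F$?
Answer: $\frac{935361}{377} \approx 2481.1$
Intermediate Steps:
$\left(- \frac{1909}{-377} + \left(-531 + 165\right)\right) + F = \left(- \frac{1909}{-377} + \left(-531 + 165\right)\right) + 2842 = \left(\left(-1909\right) \left(- \frac{1}{377}\right) - 366\right) + 2842 = \left(\frac{1909}{377} - 366\right) + 2842 = - \frac{136073}{377} + 2842 = \frac{935361}{377}$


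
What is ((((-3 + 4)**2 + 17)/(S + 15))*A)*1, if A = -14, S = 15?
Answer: -42/5 ≈ -8.4000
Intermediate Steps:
((((-3 + 4)**2 + 17)/(S + 15))*A)*1 = ((((-3 + 4)**2 + 17)/(15 + 15))*(-14))*1 = (((1**2 + 17)/30)*(-14))*1 = (((1 + 17)*(1/30))*(-14))*1 = ((18*(1/30))*(-14))*1 = ((3/5)*(-14))*1 = -42/5*1 = -42/5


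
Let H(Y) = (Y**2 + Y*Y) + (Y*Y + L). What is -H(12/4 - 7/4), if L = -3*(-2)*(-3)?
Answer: 213/16 ≈ 13.313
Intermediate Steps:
L = -18 (L = 6*(-3) = -18)
H(Y) = -18 + 3*Y**2 (H(Y) = (Y**2 + Y*Y) + (Y*Y - 18) = (Y**2 + Y**2) + (Y**2 - 18) = 2*Y**2 + (-18 + Y**2) = -18 + 3*Y**2)
-H(12/4 - 7/4) = -(-18 + 3*(12/4 - 7/4)**2) = -(-18 + 3*(12*(1/4) - 7*1/4)**2) = -(-18 + 3*(3 - 7/4)**2) = -(-18 + 3*(5/4)**2) = -(-18 + 3*(25/16)) = -(-18 + 75/16) = -1*(-213/16) = 213/16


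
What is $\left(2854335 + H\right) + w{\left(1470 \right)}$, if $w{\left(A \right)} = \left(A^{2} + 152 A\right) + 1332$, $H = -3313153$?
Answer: $1926854$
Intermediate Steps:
$w{\left(A \right)} = 1332 + A^{2} + 152 A$
$\left(2854335 + H\right) + w{\left(1470 \right)} = \left(2854335 - 3313153\right) + \left(1332 + 1470^{2} + 152 \cdot 1470\right) = -458818 + \left(1332 + 2160900 + 223440\right) = -458818 + 2385672 = 1926854$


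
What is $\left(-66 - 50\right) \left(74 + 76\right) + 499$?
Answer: $-16901$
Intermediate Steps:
$\left(-66 - 50\right) \left(74 + 76\right) + 499 = \left(-116\right) 150 + 499 = -17400 + 499 = -16901$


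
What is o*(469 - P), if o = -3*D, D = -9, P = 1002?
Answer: -14391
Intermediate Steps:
o = 27 (o = -3*(-9) = 27)
o*(469 - P) = 27*(469 - 1*1002) = 27*(469 - 1002) = 27*(-533) = -14391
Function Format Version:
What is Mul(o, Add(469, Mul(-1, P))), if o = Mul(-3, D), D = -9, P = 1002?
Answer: -14391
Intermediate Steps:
o = 27 (o = Mul(-3, -9) = 27)
Mul(o, Add(469, Mul(-1, P))) = Mul(27, Add(469, Mul(-1, 1002))) = Mul(27, Add(469, -1002)) = Mul(27, -533) = -14391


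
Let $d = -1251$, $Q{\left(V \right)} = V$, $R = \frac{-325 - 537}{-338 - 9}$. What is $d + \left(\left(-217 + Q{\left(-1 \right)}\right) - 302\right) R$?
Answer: $- \frac{882337}{347} \approx -2542.8$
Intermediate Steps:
$R = \frac{862}{347}$ ($R = - \frac{862}{-347} = \left(-862\right) \left(- \frac{1}{347}\right) = \frac{862}{347} \approx 2.4841$)
$d + \left(\left(-217 + Q{\left(-1 \right)}\right) - 302\right) R = -1251 + \left(\left(-217 - 1\right) - 302\right) \frac{862}{347} = -1251 + \left(-218 - 302\right) \frac{862}{347} = -1251 - \frac{448240}{347} = - \frac{882337}{347}$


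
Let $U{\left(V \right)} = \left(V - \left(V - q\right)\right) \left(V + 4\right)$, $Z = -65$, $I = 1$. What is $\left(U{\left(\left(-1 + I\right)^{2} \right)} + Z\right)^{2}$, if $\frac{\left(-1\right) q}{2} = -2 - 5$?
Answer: $81$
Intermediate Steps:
$q = 14$ ($q = - 2 \left(-2 - 5\right) = \left(-2\right) \left(-7\right) = 14$)
$U{\left(V \right)} = 56 + 14 V$ ($U{\left(V \right)} = \left(V - \left(-14 + V\right)\right) \left(V + 4\right) = 14 \left(4 + V\right) = 56 + 14 V$)
$\left(U{\left(\left(-1 + I\right)^{2} \right)} + Z\right)^{2} = \left(\left(56 + 14 \left(-1 + 1\right)^{2}\right) - 65\right)^{2} = \left(\left(56 + 14 \cdot 0^{2}\right) - 65\right)^{2} = \left(\left(56 + 14 \cdot 0\right) - 65\right)^{2} = \left(\left(56 + 0\right) - 65\right)^{2} = \left(56 - 65\right)^{2} = \left(-9\right)^{2} = 81$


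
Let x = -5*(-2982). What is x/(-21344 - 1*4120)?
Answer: -2485/4244 ≈ -0.58553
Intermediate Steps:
x = 14910
x/(-21344 - 1*4120) = 14910/(-21344 - 1*4120) = 14910/(-21344 - 4120) = 14910/(-25464) = 14910*(-1/25464) = -2485/4244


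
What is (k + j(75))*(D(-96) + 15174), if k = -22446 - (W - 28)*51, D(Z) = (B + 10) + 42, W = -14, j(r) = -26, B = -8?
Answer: -309381940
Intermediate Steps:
D(Z) = 44 (D(Z) = (-8 + 10) + 42 = 2 + 42 = 44)
k = -20304 (k = -22446 - (-14 - 28)*51 = -22446 - (-42)*51 = -22446 - 1*(-2142) = -22446 + 2142 = -20304)
(k + j(75))*(D(-96) + 15174) = (-20304 - 26)*(44 + 15174) = -20330*15218 = -309381940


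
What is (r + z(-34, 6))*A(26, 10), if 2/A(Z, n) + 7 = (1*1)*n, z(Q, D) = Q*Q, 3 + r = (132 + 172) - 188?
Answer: 846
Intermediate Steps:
r = 113 (r = -3 + ((132 + 172) - 188) = -3 + (304 - 188) = -3 + 116 = 113)
z(Q, D) = Q²
A(Z, n) = 2/(-7 + n) (A(Z, n) = 2/(-7 + (1*1)*n) = 2/(-7 + 1*n) = 2/(-7 + n))
(r + z(-34, 6))*A(26, 10) = (113 + (-34)²)*(2/(-7 + 10)) = (113 + 1156)*(2/3) = 1269*(2*(⅓)) = 1269*(⅔) = 846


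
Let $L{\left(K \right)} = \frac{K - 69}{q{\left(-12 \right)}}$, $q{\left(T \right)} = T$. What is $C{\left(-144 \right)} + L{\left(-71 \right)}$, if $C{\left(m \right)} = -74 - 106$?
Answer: $- \frac{505}{3} \approx -168.33$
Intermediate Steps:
$C{\left(m \right)} = -180$
$L{\left(K \right)} = \frac{23}{4} - \frac{K}{12}$ ($L{\left(K \right)} = \frac{K - 69}{-12} = \left(-69 + K\right) \left(- \frac{1}{12}\right) = \frac{23}{4} - \frac{K}{12}$)
$C{\left(-144 \right)} + L{\left(-71 \right)} = -180 + \left(\frac{23}{4} - - \frac{71}{12}\right) = -180 + \left(\frac{23}{4} + \frac{71}{12}\right) = -180 + \frac{35}{3} = - \frac{505}{3}$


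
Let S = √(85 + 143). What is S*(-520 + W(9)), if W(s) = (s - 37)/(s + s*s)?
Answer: -46828*√57/45 ≈ -7856.5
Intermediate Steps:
W(s) = (-37 + s)/(s + s²)
S = 2*√57 (S = √228 = 2*√57 ≈ 15.100)
S*(-520 + W(9)) = (2*√57)*(-520 + (-37 + 9)/(9*(1 + 9))) = (2*√57)*(-520 + (⅑)*(-28)/10) = (2*√57)*(-520 + (⅑)*(⅒)*(-28)) = (2*√57)*(-520 - 14/45) = (2*√57)*(-23414/45) = -46828*√57/45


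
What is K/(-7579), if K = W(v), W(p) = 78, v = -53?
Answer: -6/583 ≈ -0.010292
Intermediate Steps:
K = 78
K/(-7579) = 78/(-7579) = 78*(-1/7579) = -6/583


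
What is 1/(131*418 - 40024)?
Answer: 1/14734 ≈ 6.7870e-5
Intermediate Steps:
1/(131*418 - 40024) = 1/(54758 - 40024) = 1/14734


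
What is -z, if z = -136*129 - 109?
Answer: 17653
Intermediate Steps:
z = -17653 (z = -17544 - 109 = -17653)
-z = -1*(-17653) = 17653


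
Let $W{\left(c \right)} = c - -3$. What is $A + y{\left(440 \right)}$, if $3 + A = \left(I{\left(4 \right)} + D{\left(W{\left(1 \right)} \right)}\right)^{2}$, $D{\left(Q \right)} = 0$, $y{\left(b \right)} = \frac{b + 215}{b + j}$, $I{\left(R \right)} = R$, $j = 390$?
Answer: $\frac{2289}{166} \approx 13.789$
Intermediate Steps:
$W{\left(c \right)} = 3 + c$ ($W{\left(c \right)} = c + 3 = 3 + c$)
$y{\left(b \right)} = \frac{215 + b}{390 + b}$ ($y{\left(b \right)} = \frac{b + 215}{b + 390} = \frac{215 + b}{390 + b}$)
$A = 13$ ($A = -3 + \left(4 + 0\right)^{2} = -3 + 4^{2} = -3 + 16 = 13$)
$A + y{\left(440 \right)} = 13 + \frac{215 + 440}{390 + 440} = 13 + \frac{1}{830} \cdot 655 = 13 + \frac{131}{166} = \frac{2289}{166}$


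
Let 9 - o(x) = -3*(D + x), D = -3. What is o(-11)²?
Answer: 1089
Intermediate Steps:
o(x) = 3*x (o(x) = 9 - (-3)*(-3 + x) = 9 - (9 - 3*x) = 9 + (-9 + 3*x) = 3*x)
o(-11)² = (3*(-11))² = (-33)² = 1089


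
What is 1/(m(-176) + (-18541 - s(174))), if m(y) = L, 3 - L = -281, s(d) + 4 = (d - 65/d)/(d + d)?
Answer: -60552/1105285867 ≈ -5.4784e-5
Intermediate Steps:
s(d) = -4 + (d - 65/d)/(2*d) (s(d) = -4 + (d - 65/d)/(d + d) = -4 + (d - 65/d)/((2*d)) = -4 + (d - 65/d)*(1/(2*d)) = -4 + (d - 65/d)/(2*d))
L = 284 (L = 3 - 1*(-281) = 3 + 281 = 284)
m(y) = 284
1/(m(-176) + (-18541 - s(174))) = 1/(284 + (-18541 - (-7/2 - 65/2/174²))) = 1/(284 + (-18541 - (-7/2 - 65/2*1/30276))) = 1/(284 + (-18541 - (-7/2 - 65/60552))) = 1/(284 + (-18541 - 1*(-211997/60552))) = 1/(284 + (-18541 + 211997/60552)) = 1/(284 - 1122482635/60552) = 1/(-1105285867/60552) = -60552/1105285867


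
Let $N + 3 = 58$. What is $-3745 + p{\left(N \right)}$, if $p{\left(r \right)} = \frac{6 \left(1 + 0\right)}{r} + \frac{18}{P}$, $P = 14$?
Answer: $- \frac{1441288}{385} \approx -3743.6$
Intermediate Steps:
$N = 55$ ($N = -3 + 58 = 55$)
$p{\left(r \right)} = \frac{9}{7} + \frac{6}{r}$ ($p{\left(r \right)} = \frac{6 \left(1 + 0\right)}{r} + \frac{18}{14} = \frac{6 \cdot 1}{r} + 18 \cdot \frac{1}{14} = \frac{6}{r} + \frac{9}{7} = \frac{9}{7} + \frac{6}{r}$)
$-3745 + p{\left(N \right)} = -3745 + \left(\frac{9}{7} + \frac{6}{55}\right) = -3745 + \frac{537}{385} = - \frac{1441288}{385}$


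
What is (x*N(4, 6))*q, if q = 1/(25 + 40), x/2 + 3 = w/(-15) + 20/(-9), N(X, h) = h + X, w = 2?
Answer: -964/585 ≈ -1.6479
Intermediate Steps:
N(X, h) = X + h
x = -482/45 (x = -6 + 2*(2/(-15) + 20/(-9)) = -6 + 2*(2*(-1/15) + 20*(-⅑)) = -6 + 2*(-2/15 - 20/9) = -6 + 2*(-106/45) = -6 - 212/45 = -482/45 ≈ -10.711)
q = 1/65 ≈ 0.015385
(x*N(4, 6))*q = -482*(4 + 6)/45*(1/65) = -482/45*10*(1/65) = -964/9*1/65 = -964/585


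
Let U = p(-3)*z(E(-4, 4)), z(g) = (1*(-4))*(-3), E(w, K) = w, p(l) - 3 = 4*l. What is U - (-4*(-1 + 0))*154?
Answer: -724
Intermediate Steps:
p(l) = 3 + 4*l
z(g) = 12 (z(g) = -4*(-3) = 12)
U = -108 (U = (3 + 4*(-3))*12 = (3 - 12)*12 = -9*12 = -108)
U - (-4*(-1 + 0))*154 = -108 - (-4*(-1 + 0))*154 = -108 - (-4*(-1))*154 = -108 - 4*154 = -108 - 1*616 = -108 - 616 = -724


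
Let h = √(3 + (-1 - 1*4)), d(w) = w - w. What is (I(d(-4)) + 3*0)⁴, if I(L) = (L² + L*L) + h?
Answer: 4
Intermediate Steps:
d(w) = 0
h = I*√2 (h = √(3 + (-1 - 4)) = √(3 - 5) = √(-2) = I*√2 ≈ 1.4142*I)
I(L) = 2*L² + I*√2 (I(L) = (L² + L*L) + I*√2 = (L² + L²) + I*√2 = 2*L² + I*√2)
(I(d(-4)) + 3*0)⁴ = ((2*0² + I*√2) + 3*0)⁴ = ((2*0 + I*√2) + 0)⁴ = ((0 + I*√2) + 0)⁴ = (I*√2 + 0)⁴ = (I*√2)⁴ = 4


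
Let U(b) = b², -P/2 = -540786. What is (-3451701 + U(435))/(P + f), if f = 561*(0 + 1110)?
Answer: -543746/284047 ≈ -1.9143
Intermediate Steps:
P = 1081572 (P = -2*(-540786) = 1081572)
f = 622710 (f = 561*1110 = 622710)
(-3451701 + U(435))/(P + f) = (-3451701 + 435²)/(1081572 + 622710) = (-3451701 + 189225)/1704282 = -3262476*1/1704282 = -543746/284047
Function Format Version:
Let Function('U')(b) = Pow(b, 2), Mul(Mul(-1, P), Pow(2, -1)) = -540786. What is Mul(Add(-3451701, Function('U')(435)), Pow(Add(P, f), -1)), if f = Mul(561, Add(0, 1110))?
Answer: Rational(-543746, 284047) ≈ -1.9143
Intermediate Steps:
P = 1081572 (P = Mul(-2, -540786) = 1081572)
f = 622710 (f = Mul(561, 1110) = 622710)
Mul(Add(-3451701, Function('U')(435)), Pow(Add(P, f), -1)) = Mul(Add(-3451701, Pow(435, 2)), Pow(Add(1081572, 622710), -1)) = Mul(Add(-3451701, 189225), Pow(1704282, -1)) = Mul(-3262476, Rational(1, 1704282)) = Rational(-543746, 284047)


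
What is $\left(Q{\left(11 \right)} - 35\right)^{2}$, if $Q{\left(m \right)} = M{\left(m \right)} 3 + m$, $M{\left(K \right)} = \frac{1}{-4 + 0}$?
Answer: $\frac{9801}{16} \approx 612.56$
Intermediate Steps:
$M{\left(K \right)} = - \frac{1}{4}$ ($M{\left(K \right)} = \frac{1}{-4} = - \frac{1}{4}$)
$Q{\left(m \right)} = - \frac{3}{4} + m$ ($Q{\left(m \right)} = \left(- \frac{1}{4}\right) 3 + m = - \frac{3}{4} + m$)
$\left(Q{\left(11 \right)} - 35\right)^{2} = \left(\left(- \frac{3}{4} + 11\right) - 35\right)^{2} = \left(\frac{41}{4} - 35\right)^{2} = \left(- \frac{99}{4}\right)^{2} = \frac{9801}{16}$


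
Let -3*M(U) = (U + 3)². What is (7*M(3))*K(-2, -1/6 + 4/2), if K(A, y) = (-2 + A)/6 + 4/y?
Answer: -1400/11 ≈ -127.27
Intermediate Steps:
M(U) = -(3 + U)²/3 (M(U) = -(U + 3)²/3 = -(3 + U)²/3)
K(A, y) = -⅓ + 4/y + A/6 (K(A, y) = (-2 + A)*(⅙) + 4/y = (-⅓ + A/6) + 4/y = -⅓ + 4/y + A/6)
(7*M(3))*K(-2, -1/6 + 4/2) = (7*(-(3 + 3)²/3))*((24 + (-1/6 + 4/2)*(-2 - 2))/(6*(-1/6 + 4/2))) = (7*(-⅓*6²))*((24 + (-1*⅙ + 4*(½))*(-4))/(6*(-1*⅙ + 4*(½)))) = (7*(-⅓*36))*((24 + (-⅙ + 2)*(-4))/(6*(-⅙ + 2))) = (7*(-12))*((24 + (11/6)*(-4))/(6*(11/6))) = -14*6*(24 - 22/3)/11 = -14*6*50/(11*3) = -84*50/33 = -1400/11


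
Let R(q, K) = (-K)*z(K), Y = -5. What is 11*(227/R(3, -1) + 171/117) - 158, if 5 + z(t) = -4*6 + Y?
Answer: -95191/442 ≈ -215.36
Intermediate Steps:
z(t) = -34 (z(t) = -5 + (-4*6 - 5) = -5 + (-24 - 5) = -5 - 29 = -34)
R(q, K) = 34*K (R(q, K) = -K*(-34) = 34*K)
11*(227/R(3, -1) + 171/117) - 158 = 11*(227/((34*(-1))) + 171/117) - 158 = 11*(227/(-34) + 171*(1/117)) - 158 = 11*(227*(-1/34) + 19/13) - 158 = 11*(-227/34 + 19/13) - 158 = 11*(-2305/442) - 158 = -25355/442 - 158 = -95191/442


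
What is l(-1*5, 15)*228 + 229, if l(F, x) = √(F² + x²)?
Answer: 229 + 1140*√10 ≈ 3834.0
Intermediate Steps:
l(-1*5, 15)*228 + 229 = √((-1*5)² + 15²)*228 + 229 = √((-5)² + 225)*228 + 229 = √(25 + 225)*228 + 229 = √250*228 + 229 = (5*√10)*228 + 229 = 1140*√10 + 229 = 229 + 1140*√10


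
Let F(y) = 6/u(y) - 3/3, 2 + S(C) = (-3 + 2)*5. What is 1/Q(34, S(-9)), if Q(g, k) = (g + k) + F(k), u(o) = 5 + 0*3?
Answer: 5/136 ≈ 0.036765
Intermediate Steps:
S(C) = -7 (S(C) = -2 + (-3 + 2)*5 = -2 - 1*5 = -2 - 5 = -7)
u(o) = 5 (u(o) = 5 + 0 = 5)
F(y) = ⅕ (F(y) = 6/5 - 3/3 = 6*(⅕) - 3*⅓ = 6/5 - 1 = ⅕)
Q(g, k) = ⅕ + g + k (Q(g, k) = (g + k) + ⅕ = ⅕ + g + k)
1/Q(34, S(-9)) = 1/(⅕ + 34 - 7) = 1/(136/5) = 5/136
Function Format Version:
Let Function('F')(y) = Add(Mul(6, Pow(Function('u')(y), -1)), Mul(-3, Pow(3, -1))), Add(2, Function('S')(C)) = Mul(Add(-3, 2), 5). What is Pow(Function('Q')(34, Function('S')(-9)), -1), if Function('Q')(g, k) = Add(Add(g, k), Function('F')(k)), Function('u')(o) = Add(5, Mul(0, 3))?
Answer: Rational(5, 136) ≈ 0.036765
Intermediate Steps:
Function('S')(C) = -7 (Function('S')(C) = Add(-2, Mul(Add(-3, 2), 5)) = Add(-2, Mul(-1, 5)) = Add(-2, -5) = -7)
Function('u')(o) = 5 (Function('u')(o) = Add(5, 0) = 5)
Function('F')(y) = Rational(1, 5) (Function('F')(y) = Add(Mul(6, Pow(5, -1)), Mul(-3, Pow(3, -1))) = Add(Mul(6, Rational(1, 5)), Mul(-3, Rational(1, 3))) = Add(Rational(6, 5), -1) = Rational(1, 5))
Function('Q')(g, k) = Add(Rational(1, 5), g, k) (Function('Q')(g, k) = Add(Add(g, k), Rational(1, 5)) = Add(Rational(1, 5), g, k))
Pow(Function('Q')(34, Function('S')(-9)), -1) = Pow(Add(Rational(1, 5), 34, -7), -1) = Pow(Rational(136, 5), -1) = Rational(5, 136)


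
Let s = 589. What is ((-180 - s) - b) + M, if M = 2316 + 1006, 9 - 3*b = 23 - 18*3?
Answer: 7619/3 ≈ 2539.7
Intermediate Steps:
b = 40/3 (b = 3 - (23 - 18*3)/3 = 3 - (23 - 54)/3 = 3 - ⅓*(-31) = 3 + 31/3 = 40/3 ≈ 13.333)
M = 3322
((-180 - s) - b) + M = ((-180 - 1*589) - 1*40/3) + 3322 = ((-180 - 589) - 40/3) + 3322 = (-769 - 40/3) + 3322 = -2347/3 + 3322 = 7619/3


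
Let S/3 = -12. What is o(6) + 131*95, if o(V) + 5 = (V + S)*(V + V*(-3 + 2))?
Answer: 12440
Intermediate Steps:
S = -36 (S = 3*(-12) = -36)
o(V) = -5 (o(V) = -5 + (V - 36)*(V + V*(-3 + 2)) = -5 + (-36 + V)*(V + V*(-1)) = -5 + (-36 + V)*(V - V) = -5 + (-36 + V)*0 = -5 + 0 = -5)
o(6) + 131*95 = -5 + 131*95 = -5 + 12445 = 12440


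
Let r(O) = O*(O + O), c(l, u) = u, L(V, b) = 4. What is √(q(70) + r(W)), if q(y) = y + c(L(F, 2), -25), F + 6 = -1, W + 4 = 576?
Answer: √654413 ≈ 808.96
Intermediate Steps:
W = 572 (W = -4 + 576 = 572)
F = -7 (F = -6 - 1 = -7)
r(O) = 2*O² (r(O) = O*(2*O) = 2*O²)
q(y) = -25 + y (q(y) = y - 25 = -25 + y)
√(q(70) + r(W)) = √((-25 + 70) + 2*572²) = √(45 + 2*327184) = √(45 + 654368) = √654413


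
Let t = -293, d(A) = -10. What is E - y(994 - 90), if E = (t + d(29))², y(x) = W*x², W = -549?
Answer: 448743393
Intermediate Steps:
y(x) = -549*x²
E = 91809 (E = (-293 - 10)² = (-303)² = 91809)
E - y(994 - 90) = 91809 - (-549)*(994 - 90)² = 91809 - (-549)*904² = 91809 - (-549)*817216 = 91809 - 1*(-448651584) = 91809 + 448651584 = 448743393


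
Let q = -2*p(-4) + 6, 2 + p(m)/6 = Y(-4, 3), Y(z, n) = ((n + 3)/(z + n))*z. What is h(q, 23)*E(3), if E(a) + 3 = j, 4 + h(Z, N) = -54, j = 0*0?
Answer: 174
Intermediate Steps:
Y(z, n) = z*(3 + n)/(n + z) (Y(z, n) = ((3 + n)/(n + z))*z = z*(3 + n)/(n + z))
j = 0
p(m) = 132 (p(m) = -12 + 6*(-4*(3 + 3)/(3 - 4)) = -12 + 6*(-4*6/(-1)) = -12 + 6*(-4*(-1)*6) = -12 + 6*24 = -12 + 144 = 132)
q = -258 (q = -2*132 + 6 = -264 + 6 = -258)
h(Z, N) = -58 (h(Z, N) = -4 - 54 = -58)
E(a) = -3 (E(a) = -3 + 0 = -3)
h(q, 23)*E(3) = -58*(-3) = 174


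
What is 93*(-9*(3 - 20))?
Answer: 14229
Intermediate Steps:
93*(-9*(3 - 20)) = 93*(-9*(-17)) = 93*153 = 14229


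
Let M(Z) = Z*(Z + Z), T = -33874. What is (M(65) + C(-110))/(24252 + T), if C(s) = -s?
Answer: -4280/4811 ≈ -0.88963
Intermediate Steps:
M(Z) = 2*Z² (M(Z) = Z*(2*Z) = 2*Z²)
(M(65) + C(-110))/(24252 + T) = (2*65² - 1*(-110))/(24252 - 33874) = (2*4225 + 110)/(-9622) = (8450 + 110)*(-1/9622) = 8560*(-1/9622) = -4280/4811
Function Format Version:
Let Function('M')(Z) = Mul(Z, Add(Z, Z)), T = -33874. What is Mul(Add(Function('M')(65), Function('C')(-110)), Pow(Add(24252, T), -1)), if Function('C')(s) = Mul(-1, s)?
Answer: Rational(-4280, 4811) ≈ -0.88963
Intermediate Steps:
Function('M')(Z) = Mul(2, Pow(Z, 2)) (Function('M')(Z) = Mul(Z, Mul(2, Z)) = Mul(2, Pow(Z, 2)))
Mul(Add(Function('M')(65), Function('C')(-110)), Pow(Add(24252, T), -1)) = Mul(Add(Mul(2, Pow(65, 2)), Mul(-1, -110)), Pow(Add(24252, -33874), -1)) = Mul(Add(Mul(2, 4225), 110), Pow(-9622, -1)) = Mul(Add(8450, 110), Rational(-1, 9622)) = Mul(8560, Rational(-1, 9622)) = Rational(-4280, 4811)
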